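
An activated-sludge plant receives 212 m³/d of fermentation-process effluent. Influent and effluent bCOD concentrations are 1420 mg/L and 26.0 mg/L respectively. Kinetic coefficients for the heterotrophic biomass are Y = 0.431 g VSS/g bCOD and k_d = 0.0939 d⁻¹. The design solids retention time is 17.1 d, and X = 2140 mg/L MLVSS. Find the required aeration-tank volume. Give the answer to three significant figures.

From the SRT design equation V = Y Q (S₀−S) θ_c / [X (1 + k_d θ_c)] = 0.431 × 212 × (1420 − 26.0) × 17.1 / [2140 × (1 + 0.0939 × 17.1)] = 2.18×10^6 / 5576 = 390.6 m³.

V ≈ 391 m³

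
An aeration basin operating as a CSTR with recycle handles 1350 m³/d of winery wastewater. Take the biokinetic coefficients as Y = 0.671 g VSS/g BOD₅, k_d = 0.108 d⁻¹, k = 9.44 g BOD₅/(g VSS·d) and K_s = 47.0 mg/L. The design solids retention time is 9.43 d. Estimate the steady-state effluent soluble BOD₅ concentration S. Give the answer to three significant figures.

S ≈ 1.64 mg/L

From the Monod/SRT balance for a CMAS, S = K_s·(1+k_d θ_c)/[θ_c·(Y k − k_d) − 1] = 47.0 × (1 + 0.108 × 9.43) / [9.43 × (0.671 × 9.44 − 0.108) − 1] = 94.87 / 57.71 = 1.644 mg/L.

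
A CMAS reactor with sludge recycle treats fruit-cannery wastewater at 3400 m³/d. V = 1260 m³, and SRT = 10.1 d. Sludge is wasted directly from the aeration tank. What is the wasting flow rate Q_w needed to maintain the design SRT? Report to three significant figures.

With mixed-liquor wasting, θ_c = V/Q_w, so Q_w = V/θ_c = 1260/10.1 = 124.8 m³/d.

Q_w ≈ 125 m³/d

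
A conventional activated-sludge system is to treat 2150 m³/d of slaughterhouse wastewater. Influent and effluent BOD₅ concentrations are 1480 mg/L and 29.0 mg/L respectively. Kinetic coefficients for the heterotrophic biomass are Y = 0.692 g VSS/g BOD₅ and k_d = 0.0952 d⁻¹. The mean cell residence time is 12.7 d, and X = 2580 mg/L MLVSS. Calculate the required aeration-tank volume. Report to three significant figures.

V ≈ 4810 m³

From the SRT design equation V = Y Q (S₀−S) θ_c / [X (1 + k_d θ_c)] = 0.692 × 2150 × (1480 − 29.0) × 12.7 / [2580 × (1 + 0.0952 × 12.7)] = 2.74×10^7 / 5699 = 4811 m³.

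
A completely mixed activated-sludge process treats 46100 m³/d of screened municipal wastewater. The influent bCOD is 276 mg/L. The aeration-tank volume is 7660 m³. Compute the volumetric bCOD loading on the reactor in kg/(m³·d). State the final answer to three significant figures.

L_v ≈ 1.66 kg bCOD/(m³·d)

L_v = Q S₀ / V = 46100 × 276 × 10⁻³ / 7660 = 1.661 kg/(m³·d).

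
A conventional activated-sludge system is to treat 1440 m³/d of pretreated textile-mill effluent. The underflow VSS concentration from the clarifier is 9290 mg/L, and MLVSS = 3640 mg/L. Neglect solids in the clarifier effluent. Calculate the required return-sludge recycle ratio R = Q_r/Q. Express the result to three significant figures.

R ≈ 0.644

R = Q_r/Q = X/(X_r − X) = 3640 / (9290 − 3640) = 0.6442.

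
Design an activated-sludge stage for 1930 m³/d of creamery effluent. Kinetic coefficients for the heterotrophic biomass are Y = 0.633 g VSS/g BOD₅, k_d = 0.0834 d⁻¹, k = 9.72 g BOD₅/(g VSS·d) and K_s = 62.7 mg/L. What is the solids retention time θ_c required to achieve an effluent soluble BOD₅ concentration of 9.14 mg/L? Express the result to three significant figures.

At the target effluent, Y k S/(K_s+S) = 0.633×9.72×9.14/71.84 = 0.7828 d⁻¹.
Then 1/θ_c = μ − k_d = 0.7828 − 0.0834 = 0.6994 d⁻¹, giving θ_c = 1.430 d.

θ_c ≈ 1.43 d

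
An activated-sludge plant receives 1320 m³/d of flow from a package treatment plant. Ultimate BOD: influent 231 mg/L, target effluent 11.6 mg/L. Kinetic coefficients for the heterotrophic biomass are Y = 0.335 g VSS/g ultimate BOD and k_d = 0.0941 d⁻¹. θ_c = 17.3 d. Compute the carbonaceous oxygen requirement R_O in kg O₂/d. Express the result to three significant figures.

Observed yield with endogenous decay: Y_obs = Y / (1 + k_d·θ_c) = 0.335 / (1 + 0.0941 × 17.3) = 0.335 / 2.628 = 0.1275 g VSS/g ultimate BOD.
Substrate removed = Q·(S₀ − S) = 1320 m³/d × (231 − 11.6) g/m³ = 2.9×10^5 g/d = 289.6 kg/d.
P_X = Y_obs·Q·(S₀ − S) = 0.1275 × 289.6 = 36.92 kg VSS/d.
R_O = Q·ΔS − 1.42 P_X = 289.6 − 52.42 = 237.2 kg O₂/d.

R_O ≈ 237 kg O₂/d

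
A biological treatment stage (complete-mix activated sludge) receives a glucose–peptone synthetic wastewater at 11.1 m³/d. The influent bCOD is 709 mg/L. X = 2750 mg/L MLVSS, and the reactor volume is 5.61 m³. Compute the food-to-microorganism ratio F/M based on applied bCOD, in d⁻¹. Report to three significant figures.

F/M ≈ 0.510 d⁻¹

F/M = Q·S₀ / (V·X) = 11.1 × 709 / (5.610 × 2750) = 0.5101 g bCOD·(g VSS·d)⁻¹.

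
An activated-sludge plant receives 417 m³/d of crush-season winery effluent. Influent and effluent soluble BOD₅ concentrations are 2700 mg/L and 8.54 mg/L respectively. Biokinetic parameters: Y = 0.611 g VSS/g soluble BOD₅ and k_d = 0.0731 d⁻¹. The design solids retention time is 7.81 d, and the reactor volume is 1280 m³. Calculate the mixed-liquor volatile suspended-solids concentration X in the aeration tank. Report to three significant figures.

From V·X·(1 + k_d·θ_c) = Y·Q·(S₀ − S)·θ_c: X = 0.611 × 417 × (2700 − 8.54) × 7.81 / [1280 × (1 + 0.0731 × 7.81)] = 2664 mg/L.

X ≈ 2660 mg/L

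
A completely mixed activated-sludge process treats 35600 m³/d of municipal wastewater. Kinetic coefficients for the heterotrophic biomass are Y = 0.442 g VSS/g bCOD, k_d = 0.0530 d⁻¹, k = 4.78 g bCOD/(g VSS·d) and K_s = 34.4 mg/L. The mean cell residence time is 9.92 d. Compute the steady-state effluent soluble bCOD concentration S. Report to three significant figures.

Effluent substrate depends only on kinetics and SRT: S = K_s(1 + k_d θ_c) / [θ_c(Yk − k_d) − 1] = 34.4 × (1 + 0.0530 × 9.92) / [9.92 × (0.442 × 4.78 − 0.0530) − 1] = 52.49 / 19.43 = 2.701 mg/L.

S ≈ 2.70 mg/L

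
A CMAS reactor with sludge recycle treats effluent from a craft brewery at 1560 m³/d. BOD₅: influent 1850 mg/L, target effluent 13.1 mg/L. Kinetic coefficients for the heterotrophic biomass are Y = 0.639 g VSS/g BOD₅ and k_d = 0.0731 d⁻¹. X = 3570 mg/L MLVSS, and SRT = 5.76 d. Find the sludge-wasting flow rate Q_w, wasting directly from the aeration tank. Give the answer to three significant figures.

Q_w ≈ 361 m³/d

Steady-state biomass mass balance: V·X·(1 + k_d·θ_c) = Y·Q·(S₀ − S)·θ_c, so V = 0.639 × 1560 × (1850 − 13.1) × 5.76 / [3570 × (1 + 0.0731 × 5.76)] = 1.05×10^7 / 5073 = 2079 m³.
With mixed-liquor wasting, θ_c = V/Q_w, so Q_w = V/θ_c = 2079/5.76 = 360.9 m³/d.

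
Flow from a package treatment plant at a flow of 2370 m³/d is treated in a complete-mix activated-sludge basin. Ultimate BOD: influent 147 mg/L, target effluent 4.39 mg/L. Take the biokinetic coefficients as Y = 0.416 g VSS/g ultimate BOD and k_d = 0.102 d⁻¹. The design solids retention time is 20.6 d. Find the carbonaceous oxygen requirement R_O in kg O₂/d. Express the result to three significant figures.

The observed yield is Y_obs = Y/(1 + k_d·θ_c) = 0.416 / (1 + 0.102 × 20.6) = 0.416 / 3.101 = 0.1341 g VSS per g ultimate BOD removed.
Substrate removed = Q·(S₀ − S) = 2370 m³/d × (147 − 4.39) g/m³ = 3.38×10^5 g/d = 338.0 kg/d.
Biomass synthesised: P_X = Y_obs × 338.0 = 45.34 kg VSS/d.
Carbonaceous O₂ demand = substrate oxidised − cell-mass equivalent = 338.0 − 1.42 × 45.34 = 273.6 kg O₂/d.

R_O ≈ 274 kg O₂/d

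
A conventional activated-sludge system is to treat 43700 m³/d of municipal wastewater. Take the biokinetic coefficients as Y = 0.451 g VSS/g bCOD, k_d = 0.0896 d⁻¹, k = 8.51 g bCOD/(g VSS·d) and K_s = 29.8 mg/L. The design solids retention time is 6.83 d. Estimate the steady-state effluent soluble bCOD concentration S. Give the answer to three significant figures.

S ≈ 1.95 mg/L

For a completely mixed reactor with recycle the Lawrence–McCarty relation gives S = K_s·(1 + k_d·θ_c) / [θ_c·(Y·k − k_d) − 1] = 29.8 × (1 + 0.0896 × 6.83) / [6.83 × (0.451 × 8.51 − 0.0896) − 1] = 48.04 / 24.60 = 1.953 mg/L.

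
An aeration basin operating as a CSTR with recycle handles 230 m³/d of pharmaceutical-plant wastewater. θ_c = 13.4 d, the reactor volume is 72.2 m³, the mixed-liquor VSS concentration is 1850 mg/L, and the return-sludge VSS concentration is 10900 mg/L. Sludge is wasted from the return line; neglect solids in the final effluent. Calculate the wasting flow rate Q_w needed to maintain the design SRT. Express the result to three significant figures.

Q_w = (V·X)/(θ_c X_r) = 72.20 × 1850 / (13.4 × 10900) = 0.9145 m³/d.

Q_w ≈ 0.914 m³/d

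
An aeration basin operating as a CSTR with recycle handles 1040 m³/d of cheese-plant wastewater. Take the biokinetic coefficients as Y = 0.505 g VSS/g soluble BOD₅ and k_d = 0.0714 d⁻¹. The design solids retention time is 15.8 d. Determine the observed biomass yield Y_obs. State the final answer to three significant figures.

Y_obs ≈ 0.237 g VSS/g soluble BOD₅

Observed yield with endogenous decay: Y_obs = Y / (1 + k_d·θ_c) = 0.505 / (1 + 0.0714 × 15.8) = 0.505 / 2.128 = 0.2373 g VSS/g soluble BOD₅.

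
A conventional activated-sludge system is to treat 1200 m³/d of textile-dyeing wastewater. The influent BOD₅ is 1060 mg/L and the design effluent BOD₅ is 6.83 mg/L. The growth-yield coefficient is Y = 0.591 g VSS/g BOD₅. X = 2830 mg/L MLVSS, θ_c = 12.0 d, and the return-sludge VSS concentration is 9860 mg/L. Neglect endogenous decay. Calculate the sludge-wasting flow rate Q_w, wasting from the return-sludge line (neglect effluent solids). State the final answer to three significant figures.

Q_w ≈ 75.8 m³/d

Biomass mass balance (decay neglected): V·X = Y·Q·(S₀ − S)·θ_c, so V = 0.591 × 1200 × (1060 − 6.83) × 12.0 / 2830 = 3167 m³.
θ_c = V·X/(Q_w·X_r) when wasting from the recycle, so Q_w = V·X/(θ_c·X_r) = 3167 × 2830 / (12.0 × 9860) = 75.75 m³/d.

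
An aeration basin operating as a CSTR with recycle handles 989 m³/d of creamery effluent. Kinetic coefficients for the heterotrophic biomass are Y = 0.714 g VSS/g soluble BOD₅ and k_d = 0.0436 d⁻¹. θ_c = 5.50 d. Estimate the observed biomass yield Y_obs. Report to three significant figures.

Y_obs = Y / (1 + k_d θ_c) = 0.714 / (1 + 0.0436 × 5.50) = 0.714 / 1.240 = 0.5759.

Y_obs ≈ 0.576 g VSS/g soluble BOD₅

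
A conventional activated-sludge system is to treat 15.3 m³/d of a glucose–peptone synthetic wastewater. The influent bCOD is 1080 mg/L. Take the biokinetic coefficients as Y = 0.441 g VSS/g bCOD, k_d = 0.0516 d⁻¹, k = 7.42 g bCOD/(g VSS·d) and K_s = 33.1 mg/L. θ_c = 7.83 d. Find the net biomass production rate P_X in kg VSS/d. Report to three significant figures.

Effluent substrate depends only on kinetics and SRT: S = K_s(1 + k_d θ_c) / [θ_c(Yk − k_d) − 1] = 33.1 × (1 + 0.0516 × 7.83) / [7.83 × (0.441 × 7.42 − 0.0516) − 1] = 46.47 / 24.22 = 1.919 mg/L.
The observed yield is Y_obs = Y/(1 + k_d·θ_c) = 0.441 / (1 + 0.0516 × 7.83) = 0.441 / 1.404 = 0.3141 g VSS per g bCOD removed.
Q·(S₀ − S) = 15.3 × (1080 − 1.92) × 10⁻³ = 16.49 kg/d removed.
Biomass produced: P_X = Y_obs·Q·ΔS = 0.3141 × 16.49 ≈ 5.181 kg VSS/d.

P_X ≈ 5.18 kg VSS/d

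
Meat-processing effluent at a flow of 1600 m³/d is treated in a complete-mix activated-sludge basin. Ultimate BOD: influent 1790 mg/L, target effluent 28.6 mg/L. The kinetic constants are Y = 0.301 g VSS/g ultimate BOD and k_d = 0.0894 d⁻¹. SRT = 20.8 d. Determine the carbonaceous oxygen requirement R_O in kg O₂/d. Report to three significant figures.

R_O ≈ 2400 kg O₂/d

Correct the yield for decay: Y_obs = Y/(1 + k_d θ_c) = 0.301 / (1 + 0.0894 × 20.8) = 0.301 / 2.860 = 0.1053.
Mass of ultimate BOD removed per day: Q(S₀ − S) = 1600 × 1761 g/m³ = 2818 kg/d.
Biomass synthesised: P_X = Y_obs × 2818 = 296.7 kg VSS/d.
R_O = Q·(S₀ − S) − 1.42·P_X = 2818 − 1.42 × 296.7 = 2397 kg O₂/d.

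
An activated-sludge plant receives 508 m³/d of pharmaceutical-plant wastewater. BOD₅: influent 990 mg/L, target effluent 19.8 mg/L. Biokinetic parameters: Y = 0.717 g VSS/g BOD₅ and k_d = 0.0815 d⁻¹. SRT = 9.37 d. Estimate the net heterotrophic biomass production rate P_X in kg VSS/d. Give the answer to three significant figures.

Correct the yield for decay: Y_obs = Y/(1 + k_d θ_c) = 0.717 / (1 + 0.0815 × 9.37) = 0.717 / 1.764 = 0.4065.
ΔS = 990 − 19.8 = 970.2 mg/L, so the substrate removal rate is 508 × 970.2/1000 = 492.9 kg BOD₅/d.
So the net sludge growth is P_X = 0.4065 × 492.9 = 200.4 kg VSS/d.

P_X ≈ 200 kg VSS/d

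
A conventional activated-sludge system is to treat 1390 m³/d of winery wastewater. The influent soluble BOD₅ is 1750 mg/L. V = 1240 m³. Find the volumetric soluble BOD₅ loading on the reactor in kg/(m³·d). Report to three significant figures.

Volumetric loading L_v = Q·S₀ / V = 1390 × 1750 g/m³ / 1240 m³ = 1962 g/(m³·d) = 1.962 kg soluble BOD₅/(m³·d).

L_v ≈ 1.96 kg soluble BOD₅/(m³·d)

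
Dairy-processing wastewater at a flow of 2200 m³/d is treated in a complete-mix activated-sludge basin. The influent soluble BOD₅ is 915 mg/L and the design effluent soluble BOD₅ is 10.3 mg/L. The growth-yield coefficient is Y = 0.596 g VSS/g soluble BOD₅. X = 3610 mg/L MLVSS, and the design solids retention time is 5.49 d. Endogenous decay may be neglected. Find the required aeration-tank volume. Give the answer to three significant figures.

With k_d = 0 the design equation reduces to V = Y Q (S₀−S) θ_c / X = 0.596 × 2200 × (915 − 10.3) × 5.49 / 3610 = 1804 m³.

V ≈ 1800 m³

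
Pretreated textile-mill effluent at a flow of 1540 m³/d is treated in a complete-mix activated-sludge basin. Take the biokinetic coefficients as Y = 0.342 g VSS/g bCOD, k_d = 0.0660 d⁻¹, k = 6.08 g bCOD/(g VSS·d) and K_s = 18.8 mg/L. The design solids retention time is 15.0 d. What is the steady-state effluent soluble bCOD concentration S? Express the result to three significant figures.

S ≈ 1.28 mg/L

From the Monod/SRT balance for a CMAS, S = K_s·(1+k_d θ_c)/[θ_c·(Y k − k_d) − 1] = 18.8 × (1 + 0.0660 × 15.0) / [15.0 × (0.342 × 6.08 − 0.0660) − 1] = 37.41 / 29.20 = 1.281 mg/L.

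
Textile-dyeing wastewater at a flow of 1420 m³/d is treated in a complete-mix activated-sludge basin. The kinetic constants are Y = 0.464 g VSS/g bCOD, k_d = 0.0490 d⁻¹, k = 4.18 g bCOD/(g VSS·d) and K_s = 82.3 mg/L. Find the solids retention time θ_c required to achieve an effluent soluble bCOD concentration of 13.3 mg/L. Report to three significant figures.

From 1/θ_c = Y·k·S/(K_s + S) − k_d: Y·k·S/(K_s+S) = 0.464 × 4.18 × 13.3 / (82.3 + 13.3) = 0.2698 d⁻¹.
θ_c = 1/(μ − k_d) = 1/(0.2698 − 0.0490) = 1/0.2208 = 4.528 d.

θ_c ≈ 4.53 d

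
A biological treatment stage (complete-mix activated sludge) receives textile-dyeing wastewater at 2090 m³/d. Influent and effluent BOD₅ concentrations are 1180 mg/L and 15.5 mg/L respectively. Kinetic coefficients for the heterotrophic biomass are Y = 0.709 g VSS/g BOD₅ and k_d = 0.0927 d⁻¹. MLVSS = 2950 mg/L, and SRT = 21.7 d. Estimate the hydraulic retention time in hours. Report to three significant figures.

τ ≈ 48.4 h

Rearranging the biomass balance for a CMAS with decay, V = Y·Q·ΔS·θ_c / [X·(1+k_d θ_c)] = 0.709 × 2090 × (1180 − 15.5) × 21.7 / [2950 × (1 + 0.0927 × 21.7)] = 3.74×10^7 / 8884 = 4215 m³.
HRT = V/Q = 4215 m³ / 2090 m³·d⁻¹ = 2.017 d × 24 = 48.40 h.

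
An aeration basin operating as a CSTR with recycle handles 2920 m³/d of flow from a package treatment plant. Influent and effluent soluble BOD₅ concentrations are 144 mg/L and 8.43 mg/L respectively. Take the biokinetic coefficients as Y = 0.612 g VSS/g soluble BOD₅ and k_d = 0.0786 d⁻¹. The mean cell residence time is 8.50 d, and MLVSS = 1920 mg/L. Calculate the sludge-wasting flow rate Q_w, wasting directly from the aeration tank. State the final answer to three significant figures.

Q_w ≈ 75.6 m³/d

From the SRT design equation V = Y Q (S₀−S) θ_c / [X (1 + k_d θ_c)] = 0.612 × 2920 × (144 − 8.43) × 8.50 / [1920 × (1 + 0.0786 × 8.50)] = 2.06×10^6 / 3203 = 643.0 m³.
With mixed-liquor wasting, θ_c = V/Q_w, so Q_w = V/θ_c = 643.0/8.50 = 75.64 m³/d.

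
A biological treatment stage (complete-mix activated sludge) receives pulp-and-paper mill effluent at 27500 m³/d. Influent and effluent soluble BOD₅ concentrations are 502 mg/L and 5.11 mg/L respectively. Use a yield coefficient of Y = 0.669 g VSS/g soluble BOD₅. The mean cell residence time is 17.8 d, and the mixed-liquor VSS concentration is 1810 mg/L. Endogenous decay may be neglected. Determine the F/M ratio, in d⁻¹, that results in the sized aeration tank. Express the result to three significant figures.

With k_d = 0 the design equation reduces to V = Y Q (S₀−S) θ_c / X = 0.669 × 27500 × (502 − 5.11) × 17.8 / 1810 = 89900 m³.
F/M = applied load / biomass = Q·S₀/(V·X) = 27500 × 502 / (89900 × 1810) = 0.08484 d⁻¹.

F/M ≈ 0.0848 d⁻¹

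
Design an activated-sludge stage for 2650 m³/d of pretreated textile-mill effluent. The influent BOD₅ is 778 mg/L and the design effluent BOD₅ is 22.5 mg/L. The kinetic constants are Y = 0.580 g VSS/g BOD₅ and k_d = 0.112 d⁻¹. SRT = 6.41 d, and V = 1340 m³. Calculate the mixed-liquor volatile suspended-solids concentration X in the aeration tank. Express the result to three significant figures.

X = Y·Q·ΔS·θ_c / [V·(1 + k_d θ_c)] = 0.580 × 2650 × (778 − 22.5) × 6.41 / [1340 × (1 + 0.112 × 6.41)] = 3233 mg/L.

X ≈ 3230 mg/L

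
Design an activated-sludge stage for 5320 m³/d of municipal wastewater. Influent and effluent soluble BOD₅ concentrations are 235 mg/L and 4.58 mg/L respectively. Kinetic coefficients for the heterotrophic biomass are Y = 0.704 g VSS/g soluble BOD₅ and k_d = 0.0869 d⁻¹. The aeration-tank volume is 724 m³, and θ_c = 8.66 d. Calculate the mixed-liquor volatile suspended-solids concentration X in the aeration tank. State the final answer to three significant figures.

X ≈ 5890 mg/L

From V·X·(1 + k_d·θ_c) = Y·Q·(S₀ − S)·θ_c: X = 0.704 × 5320 × (235 − 4.58) × 8.66 / [724 × (1 + 0.0869 × 8.66)] = 5890 mg/L.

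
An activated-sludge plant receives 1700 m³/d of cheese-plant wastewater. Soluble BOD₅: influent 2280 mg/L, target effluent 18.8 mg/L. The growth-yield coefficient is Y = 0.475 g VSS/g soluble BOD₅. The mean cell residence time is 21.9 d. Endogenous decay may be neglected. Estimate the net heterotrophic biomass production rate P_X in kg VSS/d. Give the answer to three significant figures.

With endogenous decay neglected, the observed yield equals the true yield: Y_obs = Y = 0.475 g VSS/g soluble BOD₅.
Substrate removed = Q·(S₀ − S) = 1700 m³/d × (2280 − 18.8) g/m³ = 3.84×10^6 g/d = 3844 kg/d.
So the net sludge growth is P_X = 0.4750 × 3844 = 1826 kg VSS/d.

P_X ≈ 1830 kg VSS/d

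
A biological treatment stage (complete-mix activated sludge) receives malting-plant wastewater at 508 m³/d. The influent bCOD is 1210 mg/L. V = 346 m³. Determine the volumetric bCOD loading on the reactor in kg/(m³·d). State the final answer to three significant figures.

L_v ≈ 1.78 kg bCOD/(m³·d)

Volumetric loading L_v = Q·S₀ / V = 508 × 1210 g/m³ / 346.0 m³ = 1777 g/(m³·d) = 1.777 kg bCOD/(m³·d).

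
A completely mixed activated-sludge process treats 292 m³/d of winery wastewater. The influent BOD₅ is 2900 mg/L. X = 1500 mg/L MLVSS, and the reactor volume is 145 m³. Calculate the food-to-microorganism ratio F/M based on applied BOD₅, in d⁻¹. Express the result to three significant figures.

Food-to-microorganism ratio F/M = Q S₀ / (V X) = 292 × 2900 / (145.0 × 1500) = 3.893 d⁻¹.

F/M ≈ 3.89 d⁻¹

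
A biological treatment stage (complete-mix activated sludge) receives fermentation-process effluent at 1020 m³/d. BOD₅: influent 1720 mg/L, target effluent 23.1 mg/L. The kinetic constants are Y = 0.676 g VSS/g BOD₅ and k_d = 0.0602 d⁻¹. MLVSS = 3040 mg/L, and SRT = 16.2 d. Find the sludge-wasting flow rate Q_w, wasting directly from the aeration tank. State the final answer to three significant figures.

Q_w ≈ 195 m³/d

Steady-state biomass mass balance: V·X·(1 + k_d·θ_c) = Y·Q·(S₀ − S)·θ_c, so V = 0.676 × 1020 × (1720 − 23.1) × 16.2 / [3040 × (1 + 0.0602 × 16.2)] = 1.9×10^7 / 6005 = 3157 m³.
With mixed-liquor wasting, θ_c = V/Q_w, so Q_w = V/θ_c = 3157/16.2 = 194.9 m³/d.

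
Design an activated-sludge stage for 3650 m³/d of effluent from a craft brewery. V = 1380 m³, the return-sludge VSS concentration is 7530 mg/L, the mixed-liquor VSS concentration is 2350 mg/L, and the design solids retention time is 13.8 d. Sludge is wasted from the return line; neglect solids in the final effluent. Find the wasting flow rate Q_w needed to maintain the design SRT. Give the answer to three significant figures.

Wasting from the return line (neglecting effluent solids): Q_w = V·X / (θ_c·X_r) = 1380 × 2350 / (13.8 × 7530) = 31.21 m³/d.

Q_w ≈ 31.2 m³/d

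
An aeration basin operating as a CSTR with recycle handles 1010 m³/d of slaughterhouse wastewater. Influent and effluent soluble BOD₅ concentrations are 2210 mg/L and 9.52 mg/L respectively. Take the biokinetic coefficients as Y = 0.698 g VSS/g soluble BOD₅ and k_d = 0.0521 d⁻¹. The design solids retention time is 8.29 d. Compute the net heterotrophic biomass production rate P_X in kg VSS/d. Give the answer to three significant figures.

P_X ≈ 1080 kg VSS/d

Y_obs = Y / (1 + k_d θ_c) = 0.698 / (1 + 0.0521 × 8.29) = 0.698 / 1.432 = 0.4875.
Mass of soluble BOD₅ removed per day: Q(S₀ − S) = 1010 × 2200 g/m³ = 2222 kg/d.
Net biomass production P_X = Y_obs × Q·(S₀ − S) = 0.4875 × 2222 = 1083 kg VSS/d.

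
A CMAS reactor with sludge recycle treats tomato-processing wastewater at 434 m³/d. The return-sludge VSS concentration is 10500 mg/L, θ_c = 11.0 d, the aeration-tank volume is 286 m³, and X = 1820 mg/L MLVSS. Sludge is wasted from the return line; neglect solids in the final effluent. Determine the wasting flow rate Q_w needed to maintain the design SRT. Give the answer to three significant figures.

Q_w ≈ 4.51 m³/d

Wasting from the return line (neglecting effluent solids): Q_w = V·X / (θ_c·X_r) = 286.0 × 1820 / (11.0 × 10500) = 4.507 m³/d.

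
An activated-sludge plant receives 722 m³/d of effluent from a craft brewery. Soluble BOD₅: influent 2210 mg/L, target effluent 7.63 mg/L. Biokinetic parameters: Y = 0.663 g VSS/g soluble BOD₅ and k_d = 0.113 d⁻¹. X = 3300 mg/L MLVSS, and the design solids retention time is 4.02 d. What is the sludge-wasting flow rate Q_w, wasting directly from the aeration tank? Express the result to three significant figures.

From the SRT design equation V = Y Q (S₀−S) θ_c / [X (1 + k_d θ_c)] = 0.663 × 722 × (2210 − 7.63) × 4.02 / [3300 × (1 + 0.113 × 4.02)] = 4.24×10^6 / 4799 = 883.1 m³.
With mixed-liquor wasting, θ_c = V/Q_w, so Q_w = V/θ_c = 883.1/4.02 = 219.7 m³/d.

Q_w ≈ 220 m³/d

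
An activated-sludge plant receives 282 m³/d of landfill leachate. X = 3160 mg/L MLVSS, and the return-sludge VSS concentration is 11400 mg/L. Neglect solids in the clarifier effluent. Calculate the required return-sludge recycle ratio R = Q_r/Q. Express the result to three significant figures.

R ≈ 0.383

Solids balance on the clarifier gives (1+R)X = R·X_r, so R = X/(X_r − X) = 3160 / (11400 − 3160) = 0.3835.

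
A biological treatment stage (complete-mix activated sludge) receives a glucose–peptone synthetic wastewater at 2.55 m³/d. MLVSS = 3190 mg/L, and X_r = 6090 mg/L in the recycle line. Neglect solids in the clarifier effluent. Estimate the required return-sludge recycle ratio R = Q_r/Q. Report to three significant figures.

R = Q_r/Q = X/(X_r − X) = 3190 / (6090 − 3190) = 1.100.

R ≈ 1.10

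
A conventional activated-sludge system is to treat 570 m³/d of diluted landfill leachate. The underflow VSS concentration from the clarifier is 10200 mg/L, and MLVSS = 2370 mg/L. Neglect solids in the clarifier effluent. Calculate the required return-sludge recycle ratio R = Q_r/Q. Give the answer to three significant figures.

R ≈ 0.303

Solids balance on the clarifier gives (1+R)X = R·X_r, so R = X/(X_r − X) = 2370 / (10200 − 2370) = 0.3027.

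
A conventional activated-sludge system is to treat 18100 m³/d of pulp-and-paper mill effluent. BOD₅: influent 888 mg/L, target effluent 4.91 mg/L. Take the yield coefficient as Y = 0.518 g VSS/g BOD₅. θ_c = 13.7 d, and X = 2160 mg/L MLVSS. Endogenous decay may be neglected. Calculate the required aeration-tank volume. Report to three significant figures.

V·X = Y·Q·ΔS·θ_c gives V = 0.518 × 18100 × (888 − 4.91) × 13.7 / 2160 = 52515 m³.

V ≈ 52500 m³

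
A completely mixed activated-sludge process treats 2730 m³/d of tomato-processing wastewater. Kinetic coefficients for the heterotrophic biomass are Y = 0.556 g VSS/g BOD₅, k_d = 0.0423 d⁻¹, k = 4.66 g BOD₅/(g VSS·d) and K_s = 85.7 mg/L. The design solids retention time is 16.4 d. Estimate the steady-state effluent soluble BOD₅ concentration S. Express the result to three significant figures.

S ≈ 3.56 mg/L

For a completely mixed reactor with recycle the Lawrence–McCarty relation gives S = K_s·(1 + k_d·θ_c) / [θ_c·(Y·k − k_d) − 1] = 85.7 × (1 + 0.0423 × 16.4) / [16.4 × (0.556 × 4.66 − 0.0423) − 1] = 145.2 / 40.80 = 3.558 mg/L.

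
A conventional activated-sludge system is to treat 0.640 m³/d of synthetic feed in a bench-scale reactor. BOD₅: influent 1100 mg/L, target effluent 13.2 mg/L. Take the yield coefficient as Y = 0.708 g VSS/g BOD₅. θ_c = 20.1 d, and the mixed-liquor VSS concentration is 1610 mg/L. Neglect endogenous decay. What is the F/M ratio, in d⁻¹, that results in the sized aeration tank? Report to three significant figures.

Biomass mass balance (decay neglected): V·X = Y·Q·(S₀ − S)·θ_c, so V = 0.708 × 0.640 × (1100 − 13.2) × 20.1 / 1610 = 6.148 m³.
F/M = applied load / biomass = Q·S₀/(V·X) = 0.640 × 1100 / (6.148 × 1610) = 0.07112 d⁻¹.

F/M ≈ 0.0711 d⁻¹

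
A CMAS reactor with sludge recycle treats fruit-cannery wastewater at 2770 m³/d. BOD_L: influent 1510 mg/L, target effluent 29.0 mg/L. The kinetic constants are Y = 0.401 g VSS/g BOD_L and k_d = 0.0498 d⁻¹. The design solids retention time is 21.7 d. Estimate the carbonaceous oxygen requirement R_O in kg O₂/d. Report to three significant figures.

R_O ≈ 2980 kg O₂/d

Correct the yield for decay: Y_obs = Y/(1 + k_d θ_c) = 0.401 / (1 + 0.0498 × 21.7) = 0.401 / 2.081 = 0.1927.
Mass of BOD_L removed per day: Q(S₀ − S) = 2770 × 1481 g/m³ = 4102 kg/d.
Net sludge production P_X = 0.1927 × 4102 = 790.6 kg VSS/d.
R_O = Q·ΔS − 1.42 P_X = 4102 − 1123 = 2980 kg O₂/d.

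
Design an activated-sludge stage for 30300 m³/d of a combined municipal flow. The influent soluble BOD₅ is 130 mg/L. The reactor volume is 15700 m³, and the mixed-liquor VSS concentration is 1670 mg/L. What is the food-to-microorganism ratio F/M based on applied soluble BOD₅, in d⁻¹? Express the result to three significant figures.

Food-to-microorganism ratio F/M = Q S₀ / (V X) = 30300 × 130 / (15700 × 1670) = 0.1502 d⁻¹.

F/M ≈ 0.150 d⁻¹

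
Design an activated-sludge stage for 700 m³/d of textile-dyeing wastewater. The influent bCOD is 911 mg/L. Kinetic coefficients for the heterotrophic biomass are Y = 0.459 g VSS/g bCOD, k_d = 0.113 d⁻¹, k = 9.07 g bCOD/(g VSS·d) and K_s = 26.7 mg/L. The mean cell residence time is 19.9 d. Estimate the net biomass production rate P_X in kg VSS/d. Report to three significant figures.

For a completely mixed reactor with recycle the Lawrence–McCarty relation gives S = K_s·(1 + k_d·θ_c) / [θ_c·(Y·k − k_d) − 1] = 26.7 × (1 + 0.113 × 19.9) / [19.9 × (0.459 × 9.07 − 0.113) − 1] = 86.74 / 79.60 = 1.090 mg/L.
Observed yield with endogenous decay: Y_obs = Y / (1 + k_d·θ_c) = 0.459 / (1 + 0.113 × 19.9) = 0.459 / 3.249 = 0.1413 g VSS/g bCOD.
Mass of bCOD removed per day: Q(S₀ − S) = 700 × 909.9 g/m³ = 636.9 kg/d.
So the net sludge growth is P_X = 0.1413 × 636.9 = 89.99 kg VSS/d.

P_X ≈ 90.0 kg VSS/d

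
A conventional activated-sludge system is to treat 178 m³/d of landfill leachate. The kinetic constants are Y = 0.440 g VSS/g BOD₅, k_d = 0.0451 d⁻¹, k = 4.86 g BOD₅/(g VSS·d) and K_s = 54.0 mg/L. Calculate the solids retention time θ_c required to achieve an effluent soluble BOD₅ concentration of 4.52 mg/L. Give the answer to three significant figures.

From 1/θ_c = Y·k·S/(K_s + S) − k_d: Y·k·S/(K_s+S) = 0.440 × 4.86 × 4.52 / (54.0 + 4.52) = 0.1652 d⁻¹.
1/θ_c = 0.1652 − 0.0451 = 0.1201 d⁻¹, so θ_c = 8.329 d.

θ_c ≈ 8.33 d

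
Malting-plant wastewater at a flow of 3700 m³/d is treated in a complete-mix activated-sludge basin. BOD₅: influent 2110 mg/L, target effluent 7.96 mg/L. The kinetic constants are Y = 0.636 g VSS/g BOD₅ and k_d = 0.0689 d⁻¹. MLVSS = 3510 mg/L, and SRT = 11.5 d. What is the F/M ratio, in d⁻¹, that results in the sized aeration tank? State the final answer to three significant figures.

F/M ≈ 0.246 d⁻¹

Rearranging the biomass balance for a CMAS with decay, V = Y·Q·ΔS·θ_c / [X·(1+k_d θ_c)] = 0.636 × 3700 × (2110 − 7.96) × 11.5 / [3510 × (1 + 0.0689 × 11.5)] = 5.69×10^7 / 6291 = 9042 m³.
F/M = Q·S₀ / (V·X) = 3700 × 2110 / (9042 × 3510) = 0.2460 g BOD₅·(g VSS·d)⁻¹.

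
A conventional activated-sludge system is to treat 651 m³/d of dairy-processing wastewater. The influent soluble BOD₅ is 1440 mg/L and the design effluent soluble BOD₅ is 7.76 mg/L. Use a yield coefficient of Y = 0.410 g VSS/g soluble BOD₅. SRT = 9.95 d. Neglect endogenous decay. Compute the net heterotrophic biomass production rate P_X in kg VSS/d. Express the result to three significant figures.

P_X ≈ 382 kg VSS/d

Since k_d ≈ 0, Y_obs = Y = 0.410 g VSS/g soluble BOD₅.
Substrate removed = Q·(S₀ − S) = 651 m³/d × (1440 − 7.76) g/m³ = 9.32×10^5 g/d = 932.4 kg/d.
Biomass produced: P_X = Y_obs·Q·ΔS = 0.4100 × 932.4 ≈ 382.3 kg VSS/d.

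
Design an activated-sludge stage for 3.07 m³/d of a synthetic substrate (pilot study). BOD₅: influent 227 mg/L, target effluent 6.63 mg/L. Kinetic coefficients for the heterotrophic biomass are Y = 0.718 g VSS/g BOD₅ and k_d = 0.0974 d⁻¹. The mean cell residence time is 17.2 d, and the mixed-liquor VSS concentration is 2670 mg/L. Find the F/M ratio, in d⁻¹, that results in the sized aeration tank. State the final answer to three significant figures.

F/M ≈ 0.223 d⁻¹

Steady-state biomass mass balance: V·X·(1 + k_d·θ_c) = Y·Q·(S₀ − S)·θ_c, so V = 0.718 × 3.07 × (227 − 6.63) × 17.2 / [2670 × (1 + 0.0974 × 17.2)] = 8.35×10^3 / 7143 = 1.170 m³.
F/M = applied load / biomass = Q·S₀/(V·X) = 3.07 × 227 / (1.170 × 2670) = 0.2231 d⁻¹.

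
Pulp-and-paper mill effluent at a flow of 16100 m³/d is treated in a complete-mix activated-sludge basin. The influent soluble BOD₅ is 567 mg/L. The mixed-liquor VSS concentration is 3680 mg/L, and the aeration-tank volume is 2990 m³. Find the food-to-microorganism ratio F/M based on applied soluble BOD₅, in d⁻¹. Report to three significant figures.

F/M ≈ 0.830 d⁻¹

F/M = Q·S₀ / (V·X) = 16100 × 567 / (2990 × 3680) = 0.8296 g soluble BOD₅·(g VSS·d)⁻¹.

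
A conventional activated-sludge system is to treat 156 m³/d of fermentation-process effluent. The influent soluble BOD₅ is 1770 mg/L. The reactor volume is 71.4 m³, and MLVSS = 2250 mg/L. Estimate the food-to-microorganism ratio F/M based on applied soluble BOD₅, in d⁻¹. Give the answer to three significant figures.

F/M ≈ 1.72 d⁻¹

Food-to-microorganism ratio F/M = Q S₀ / (V X) = 156 × 1770 / (71.40 × 2250) = 1.719 d⁻¹.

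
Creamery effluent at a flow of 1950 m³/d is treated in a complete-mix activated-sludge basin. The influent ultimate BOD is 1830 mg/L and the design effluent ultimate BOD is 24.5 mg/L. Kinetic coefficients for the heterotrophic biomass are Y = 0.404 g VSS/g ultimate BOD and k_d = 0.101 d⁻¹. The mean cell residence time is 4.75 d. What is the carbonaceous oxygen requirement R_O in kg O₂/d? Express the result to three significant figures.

The observed yield is Y_obs = Y/(1 + k_d·θ_c) = 0.404 / (1 + 0.101 × 4.75) = 0.404 / 1.480 = 0.2730 g VSS per g ultimate BOD removed.
Q·(S₀ − S) = 1950 × (1830 − 24.5) × 10⁻³ = 3521 kg/d removed.
P_X = Y_obs·Q·(S₀ − S) = 0.2730 × 3521 = 961.2 kg VSS/d.
R_O = Q·(S₀ − S) − 1.42·P_X = 3521 − 1.42 × 961.2 = 2156 kg O₂/d.

R_O ≈ 2160 kg O₂/d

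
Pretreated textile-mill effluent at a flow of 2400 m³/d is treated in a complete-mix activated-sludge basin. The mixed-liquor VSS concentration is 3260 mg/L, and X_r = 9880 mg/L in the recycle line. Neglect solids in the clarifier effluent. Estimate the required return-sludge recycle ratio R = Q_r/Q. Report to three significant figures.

R ≈ 0.492

R = Q_r/Q = X/(X_r − X) = 3260 / (9880 − 3260) = 0.4924.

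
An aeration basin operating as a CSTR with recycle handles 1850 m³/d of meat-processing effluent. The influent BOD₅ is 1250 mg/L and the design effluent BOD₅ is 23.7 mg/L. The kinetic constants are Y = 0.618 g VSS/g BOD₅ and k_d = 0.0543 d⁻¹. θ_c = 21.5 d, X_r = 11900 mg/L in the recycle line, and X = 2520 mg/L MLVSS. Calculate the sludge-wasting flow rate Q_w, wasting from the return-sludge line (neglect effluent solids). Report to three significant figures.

Q_w ≈ 54.4 m³/d

Rearranging the biomass balance for a CMAS with decay, V = Y·Q·ΔS·θ_c / [X·(1+k_d θ_c)] = 0.618 × 1850 × (1250 − 23.7) × 21.5 / [2520 × (1 + 0.0543 × 21.5)] = 3.01×10^7 / 5462 = 5519 m³.
Q_w = (V·X)/(θ_c X_r) = 5519 × 2520 / (21.5 × 11900) = 54.36 m³/d.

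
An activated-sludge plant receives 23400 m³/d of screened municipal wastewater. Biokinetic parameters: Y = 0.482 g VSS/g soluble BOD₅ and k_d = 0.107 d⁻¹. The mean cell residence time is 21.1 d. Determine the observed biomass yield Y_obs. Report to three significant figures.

The observed yield is Y_obs = Y/(1 + k_d·θ_c) = 0.482 / (1 + 0.107 × 21.1) = 0.482 / 3.258 = 0.1480 g VSS per g soluble BOD₅ removed.

Y_obs ≈ 0.148 g VSS/g soluble BOD₅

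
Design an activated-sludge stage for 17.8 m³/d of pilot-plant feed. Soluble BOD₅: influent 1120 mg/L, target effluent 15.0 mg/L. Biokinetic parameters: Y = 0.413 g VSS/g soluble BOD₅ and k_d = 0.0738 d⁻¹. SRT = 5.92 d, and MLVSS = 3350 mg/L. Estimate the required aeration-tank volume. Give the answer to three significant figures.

V ≈ 9.99 m³

Steady-state biomass mass balance: V·X·(1 + k_d·θ_c) = Y·Q·(S₀ − S)·θ_c, so V = 0.413 × 17.8 × (1120 − 15.0) × 5.92 / [3350 × (1 + 0.0738 × 5.92)] = 4.81×10^4 / 4814 = 9.990 m³.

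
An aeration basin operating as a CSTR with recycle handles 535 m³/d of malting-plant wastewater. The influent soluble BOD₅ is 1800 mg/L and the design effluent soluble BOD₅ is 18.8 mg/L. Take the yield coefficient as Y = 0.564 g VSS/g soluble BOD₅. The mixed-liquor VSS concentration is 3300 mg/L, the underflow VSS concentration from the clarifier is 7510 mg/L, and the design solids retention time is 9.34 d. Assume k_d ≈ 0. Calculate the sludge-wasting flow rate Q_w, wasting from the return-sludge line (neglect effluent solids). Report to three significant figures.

Q_w ≈ 71.6 m³/d

V·X = Y·Q·ΔS·θ_c gives V = 0.564 × 535 × (1800 − 18.8) × 9.34 / 3300 = 1521 m³.
Wasting from the return line (neglecting effluent solids): Q_w = V·X / (θ_c·X_r) = 1521 × 3300 / (9.34 × 7510) = 71.57 m³/d.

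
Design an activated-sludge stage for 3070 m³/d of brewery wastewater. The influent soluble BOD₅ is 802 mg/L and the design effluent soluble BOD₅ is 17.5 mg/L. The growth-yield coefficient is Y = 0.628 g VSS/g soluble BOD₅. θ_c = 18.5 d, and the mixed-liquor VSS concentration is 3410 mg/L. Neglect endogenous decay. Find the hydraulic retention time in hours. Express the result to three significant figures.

τ ≈ 64.1 h

Biomass mass balance (decay neglected): V·X = Y·Q·(S₀ − S)·θ_c, so V = 0.628 × 3070 × (802 − 17.5) × 18.5 / 3410 = 8206 m³.
τ = V/Q = 8206/3070 = 2.673 d, or 64.15 h.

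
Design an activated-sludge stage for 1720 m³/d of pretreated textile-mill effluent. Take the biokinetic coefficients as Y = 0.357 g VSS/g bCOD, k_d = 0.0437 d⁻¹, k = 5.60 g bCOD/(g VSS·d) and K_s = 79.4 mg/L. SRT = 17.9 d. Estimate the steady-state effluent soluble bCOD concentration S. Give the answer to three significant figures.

S ≈ 4.16 mg/L

Effluent substrate depends only on kinetics and SRT: S = K_s(1 + k_d θ_c) / [θ_c(Yk − k_d) − 1] = 79.4 × (1 + 0.0437 × 17.9) / [17.9 × (0.357 × 5.60 − 0.0437) − 1] = 141.5 / 34.00 = 4.162 mg/L.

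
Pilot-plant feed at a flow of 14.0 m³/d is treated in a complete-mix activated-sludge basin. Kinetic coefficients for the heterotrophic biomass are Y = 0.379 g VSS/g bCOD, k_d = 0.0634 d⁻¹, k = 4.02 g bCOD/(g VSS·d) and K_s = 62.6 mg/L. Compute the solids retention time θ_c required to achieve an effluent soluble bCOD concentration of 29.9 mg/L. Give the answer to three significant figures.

Specific growth rate at S = 29.9 mg/L: μ = YkS/(K_s+S) = 0.379·4.02·29.9/(62.6+29.9) = 0.4925 d⁻¹.
1/θ_c = 0.4925 − 0.0634 = 0.4291 d⁻¹, so θ_c = 2.331 d.

θ_c ≈ 2.33 d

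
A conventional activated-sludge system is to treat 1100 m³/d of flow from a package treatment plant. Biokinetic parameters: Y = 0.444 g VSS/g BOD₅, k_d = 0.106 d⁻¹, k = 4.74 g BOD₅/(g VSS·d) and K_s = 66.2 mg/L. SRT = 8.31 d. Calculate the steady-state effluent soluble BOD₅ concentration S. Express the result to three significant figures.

Effluent substrate depends only on kinetics and SRT: S = K_s(1 + k_d θ_c) / [θ_c(Yk − k_d) − 1] = 66.2 × (1 + 0.106 × 8.31) / [8.31 × (0.444 × 4.74 − 0.106) − 1] = 124.5 / 15.61 = 7.977 mg/L.

S ≈ 7.98 mg/L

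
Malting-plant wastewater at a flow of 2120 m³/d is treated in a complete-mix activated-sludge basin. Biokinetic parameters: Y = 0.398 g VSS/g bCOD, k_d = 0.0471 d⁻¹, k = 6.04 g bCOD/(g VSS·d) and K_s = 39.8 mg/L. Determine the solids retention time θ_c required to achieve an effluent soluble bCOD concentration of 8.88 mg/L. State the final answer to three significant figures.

θ_c ≈ 2.55 d

Specific growth rate at S = 8.88 mg/L: μ = YkS/(K_s+S) = 0.398·6.04·8.88/(39.8+8.88) = 0.4385 d⁻¹.
1/θ_c = 0.4385 − 0.0471 = 0.3914 d⁻¹, so θ_c = 2.555 d.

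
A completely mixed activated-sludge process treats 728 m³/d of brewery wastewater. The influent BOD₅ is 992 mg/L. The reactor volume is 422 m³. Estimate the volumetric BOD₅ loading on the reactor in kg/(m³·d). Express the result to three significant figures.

Volumetric loading L_v = Q·S₀ / V = 728 × 992 g/m³ / 422.0 m³ = 1711 g/(m³·d) = 1.711 kg BOD₅/(m³·d).

L_v ≈ 1.71 kg BOD₅/(m³·d)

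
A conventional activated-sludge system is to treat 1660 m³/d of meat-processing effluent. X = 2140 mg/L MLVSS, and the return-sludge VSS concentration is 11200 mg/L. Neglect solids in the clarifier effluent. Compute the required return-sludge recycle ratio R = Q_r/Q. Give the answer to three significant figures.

R ≈ 0.236

Solids balance on the clarifier gives (1+R)X = R·X_r, so R = X/(X_r − X) = 2140 / (11200 − 2140) = 0.2362.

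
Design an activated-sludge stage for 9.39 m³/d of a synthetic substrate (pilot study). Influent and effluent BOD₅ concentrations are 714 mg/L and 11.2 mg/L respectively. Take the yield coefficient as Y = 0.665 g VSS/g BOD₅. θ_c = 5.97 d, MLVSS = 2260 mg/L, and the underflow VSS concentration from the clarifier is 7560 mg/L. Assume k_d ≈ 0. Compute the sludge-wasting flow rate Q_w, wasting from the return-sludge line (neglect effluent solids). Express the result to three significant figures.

Q_w ≈ 0.580 m³/d

With k_d = 0 the design equation reduces to V = Y Q (S₀−S) θ_c / X = 0.665 × 9.39 × (714 − 11.2) × 5.97 / 2260 = 11.59 m³.
Q_w = (V·X)/(θ_c X_r) = 11.59 × 2260 / (5.97 × 7560) = 0.5805 m³/d.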